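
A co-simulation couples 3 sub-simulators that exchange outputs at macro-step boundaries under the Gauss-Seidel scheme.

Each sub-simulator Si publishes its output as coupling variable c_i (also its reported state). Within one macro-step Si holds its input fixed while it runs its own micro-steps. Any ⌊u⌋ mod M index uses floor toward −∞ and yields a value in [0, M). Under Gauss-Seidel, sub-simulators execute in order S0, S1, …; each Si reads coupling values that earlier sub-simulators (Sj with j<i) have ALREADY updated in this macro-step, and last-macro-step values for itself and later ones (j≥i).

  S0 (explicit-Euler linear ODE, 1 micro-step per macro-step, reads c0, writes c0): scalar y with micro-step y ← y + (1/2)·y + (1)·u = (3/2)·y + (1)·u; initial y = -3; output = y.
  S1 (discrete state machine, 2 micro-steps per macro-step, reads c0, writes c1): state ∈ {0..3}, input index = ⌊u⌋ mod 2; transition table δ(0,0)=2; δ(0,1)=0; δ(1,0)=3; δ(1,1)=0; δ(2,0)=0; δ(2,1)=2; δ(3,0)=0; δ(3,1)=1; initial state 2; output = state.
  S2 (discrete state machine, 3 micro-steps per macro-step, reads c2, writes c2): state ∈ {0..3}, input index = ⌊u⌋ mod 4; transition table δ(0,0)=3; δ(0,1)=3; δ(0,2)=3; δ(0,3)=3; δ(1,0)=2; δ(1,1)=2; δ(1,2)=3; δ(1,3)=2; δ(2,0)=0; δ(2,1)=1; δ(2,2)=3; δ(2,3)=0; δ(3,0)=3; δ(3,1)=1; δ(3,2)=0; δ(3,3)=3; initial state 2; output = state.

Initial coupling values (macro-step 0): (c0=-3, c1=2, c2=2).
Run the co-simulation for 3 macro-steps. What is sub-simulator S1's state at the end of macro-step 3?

macro 1: S0 reads c0=-3 → after 1×micro: -15/2; S1 reads c0=-15/2 → after 2×micro: 2; S2 reads c2=2 → after 3×micro: 3 ⇒ (c0=-15/2, c1=2, c2=3)
macro 2: S0 reads c0=-15/2 → after 1×micro: -75/4; S1 reads c0=-75/4 → after 2×micro: 2; S2 reads c2=3 → after 3×micro: 3 ⇒ (c0=-75/4, c1=2, c2=3)
macro 3: S0 reads c0=-75/4 → after 1×micro: -375/8; S1 reads c0=-375/8 → after 2×micro: 2; S2 reads c2=3 → after 3×micro: 3 ⇒ (c0=-375/8, c1=2, c2=3)

S1 state at macro-step 3 = 2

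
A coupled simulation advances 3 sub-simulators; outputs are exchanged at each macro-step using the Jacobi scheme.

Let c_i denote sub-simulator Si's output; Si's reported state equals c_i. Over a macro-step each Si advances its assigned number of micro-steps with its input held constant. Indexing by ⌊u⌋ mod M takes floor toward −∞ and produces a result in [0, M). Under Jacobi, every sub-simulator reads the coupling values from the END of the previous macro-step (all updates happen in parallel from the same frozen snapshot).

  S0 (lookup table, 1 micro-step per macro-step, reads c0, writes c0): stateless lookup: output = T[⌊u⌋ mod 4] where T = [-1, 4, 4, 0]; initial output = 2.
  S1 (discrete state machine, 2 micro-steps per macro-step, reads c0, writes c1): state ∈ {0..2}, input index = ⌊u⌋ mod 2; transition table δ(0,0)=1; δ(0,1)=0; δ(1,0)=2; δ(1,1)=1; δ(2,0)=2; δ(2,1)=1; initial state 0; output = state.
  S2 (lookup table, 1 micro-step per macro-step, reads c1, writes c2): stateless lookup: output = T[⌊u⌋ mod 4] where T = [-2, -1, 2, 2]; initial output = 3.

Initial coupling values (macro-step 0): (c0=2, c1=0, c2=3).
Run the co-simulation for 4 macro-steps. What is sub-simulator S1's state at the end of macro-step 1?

S1 state at macro-step 1 = 2

macro 1: S0 reads c0=2 → after 1×micro: 4; S1 reads c0=2 → after 2×micro: 2; S2 reads c1=0 → after 1×micro: -2 ⇒ (c0=4, c1=2, c2=-2)
macro 2: S0 reads c0=4 → after 1×micro: -1; S1 reads c0=4 → after 2×micro: 2; S2 reads c1=2 → after 1×micro: 2 ⇒ (c0=-1, c1=2, c2=2)
macro 3: S0 reads c0=-1 → after 1×micro: 0; S1 reads c0=-1 → after 2×micro: 1; S2 reads c1=2 → after 1×micro: 2 ⇒ (c0=0, c1=1, c2=2)
macro 4: S0 reads c0=0 → after 1×micro: -1; S1 reads c0=0 → after 2×micro: 2; S2 reads c1=1 → after 1×micro: -1 ⇒ (c0=-1, c1=2, c2=-1)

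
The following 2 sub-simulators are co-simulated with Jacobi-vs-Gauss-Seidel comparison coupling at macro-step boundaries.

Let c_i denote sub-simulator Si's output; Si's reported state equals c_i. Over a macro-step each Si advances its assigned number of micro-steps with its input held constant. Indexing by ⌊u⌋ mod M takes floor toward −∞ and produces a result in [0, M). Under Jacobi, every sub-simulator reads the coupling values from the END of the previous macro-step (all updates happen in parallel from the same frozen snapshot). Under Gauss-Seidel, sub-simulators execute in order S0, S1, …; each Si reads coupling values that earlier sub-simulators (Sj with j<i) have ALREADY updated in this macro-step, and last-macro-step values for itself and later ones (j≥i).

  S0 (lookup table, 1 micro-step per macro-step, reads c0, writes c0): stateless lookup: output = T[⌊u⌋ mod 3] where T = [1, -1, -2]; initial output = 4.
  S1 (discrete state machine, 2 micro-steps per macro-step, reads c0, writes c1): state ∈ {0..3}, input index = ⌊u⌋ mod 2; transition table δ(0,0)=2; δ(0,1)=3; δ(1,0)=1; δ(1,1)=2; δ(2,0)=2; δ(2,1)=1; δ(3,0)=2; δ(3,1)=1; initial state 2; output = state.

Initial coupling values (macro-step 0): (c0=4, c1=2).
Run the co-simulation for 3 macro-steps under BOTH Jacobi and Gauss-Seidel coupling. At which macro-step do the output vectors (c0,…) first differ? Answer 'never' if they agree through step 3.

[Jacobi] macro 1: S0 reads c0=4 → after 1×micro: -1; S1 reads c0=4 → after 2×micro: 2 ⇒ (c0=-1, c1=2)
[Jacobi] macro 2: S0 reads c0=-1 → after 1×micro: -2; S1 reads c0=-1 → after 2×micro: 2 ⇒ (c0=-2, c1=2)
[Jacobi] macro 3: S0 reads c0=-2 → after 1×micro: -1; S1 reads c0=-2 → after 2×micro: 2 ⇒ (c0=-1, c1=2)
[Gauss-Seidel] macro 1: S0 reads c0=4 → after 1×micro: -1; S1 reads c0=-1 → after 2×micro: 2 ⇒ (c0=-1, c1=2)
[Gauss-Seidel] macro 2: S0 reads c0=-1 → after 1×micro: -2; S1 reads c0=-2 → after 2×micro: 2 ⇒ (c0=-2, c1=2)
[Gauss-Seidel] macro 3: S0 reads c0=-2 → after 1×micro: -1; S1 reads c0=-1 → after 2×micro: 2 ⇒ (c0=-1, c1=2)

first divergence at macro-step: never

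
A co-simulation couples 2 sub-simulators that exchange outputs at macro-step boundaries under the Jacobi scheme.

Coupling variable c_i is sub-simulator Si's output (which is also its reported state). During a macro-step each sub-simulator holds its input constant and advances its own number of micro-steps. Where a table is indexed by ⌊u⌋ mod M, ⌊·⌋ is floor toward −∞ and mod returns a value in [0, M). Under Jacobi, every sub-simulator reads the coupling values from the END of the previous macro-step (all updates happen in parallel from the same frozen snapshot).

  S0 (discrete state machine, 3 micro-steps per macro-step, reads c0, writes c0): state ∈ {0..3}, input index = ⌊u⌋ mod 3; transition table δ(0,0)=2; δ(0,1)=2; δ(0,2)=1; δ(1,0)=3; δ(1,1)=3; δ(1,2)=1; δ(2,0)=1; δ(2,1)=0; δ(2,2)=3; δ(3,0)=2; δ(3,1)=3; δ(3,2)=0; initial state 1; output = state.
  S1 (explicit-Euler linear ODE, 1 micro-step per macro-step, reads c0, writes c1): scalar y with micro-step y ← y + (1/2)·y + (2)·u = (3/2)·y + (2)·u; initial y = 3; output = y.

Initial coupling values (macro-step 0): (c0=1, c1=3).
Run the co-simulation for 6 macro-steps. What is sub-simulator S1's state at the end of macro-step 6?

S1 state at macro-step 6 = 8223/64

macro 1: S0 reads c0=1 → after 3×micro: 3; S1 reads c0=1 → after 1×micro: 13/2 ⇒ (c0=3, c1=13/2)
macro 2: S0 reads c0=3 → after 3×micro: 3; S1 reads c0=3 → after 1×micro: 63/4 ⇒ (c0=3, c1=63/4)
macro 3: S0 reads c0=3 → after 3×micro: 3; S1 reads c0=3 → after 1×micro: 237/8 ⇒ (c0=3, c1=237/8)
macro 4: S0 reads c0=3 → after 3×micro: 3; S1 reads c0=3 → after 1×micro: 807/16 ⇒ (c0=3, c1=807/16)
macro 5: S0 reads c0=3 → after 3×micro: 3; S1 reads c0=3 → after 1×micro: 2613/32 ⇒ (c0=3, c1=2613/32)
macro 6: S0 reads c0=3 → after 3×micro: 3; S1 reads c0=3 → after 1×micro: 8223/64 ⇒ (c0=3, c1=8223/64)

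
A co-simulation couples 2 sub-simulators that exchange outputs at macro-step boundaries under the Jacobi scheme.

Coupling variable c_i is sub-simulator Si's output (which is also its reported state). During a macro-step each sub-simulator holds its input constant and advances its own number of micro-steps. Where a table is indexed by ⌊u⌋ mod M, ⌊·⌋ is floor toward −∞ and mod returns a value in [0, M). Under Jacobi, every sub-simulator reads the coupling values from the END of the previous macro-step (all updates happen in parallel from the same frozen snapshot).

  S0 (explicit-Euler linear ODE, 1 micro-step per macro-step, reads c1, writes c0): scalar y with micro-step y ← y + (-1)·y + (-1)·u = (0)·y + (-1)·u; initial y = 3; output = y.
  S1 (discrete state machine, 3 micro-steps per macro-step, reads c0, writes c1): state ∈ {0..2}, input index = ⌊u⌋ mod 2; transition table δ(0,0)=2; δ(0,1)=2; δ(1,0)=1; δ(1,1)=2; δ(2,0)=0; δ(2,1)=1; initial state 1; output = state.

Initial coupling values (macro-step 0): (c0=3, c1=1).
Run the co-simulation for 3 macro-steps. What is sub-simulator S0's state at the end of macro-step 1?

macro 1: S0 reads c1=1 → after 1×micro: -1; S1 reads c0=3 → after 3×micro: 2 ⇒ (c0=-1, c1=2)
macro 2: S0 reads c1=2 → after 1×micro: -2; S1 reads c0=-1 → after 3×micro: 1 ⇒ (c0=-2, c1=1)
macro 3: S0 reads c1=1 → after 1×micro: -1; S1 reads c0=-2 → after 3×micro: 1 ⇒ (c0=-1, c1=1)

S0 state at macro-step 1 = -1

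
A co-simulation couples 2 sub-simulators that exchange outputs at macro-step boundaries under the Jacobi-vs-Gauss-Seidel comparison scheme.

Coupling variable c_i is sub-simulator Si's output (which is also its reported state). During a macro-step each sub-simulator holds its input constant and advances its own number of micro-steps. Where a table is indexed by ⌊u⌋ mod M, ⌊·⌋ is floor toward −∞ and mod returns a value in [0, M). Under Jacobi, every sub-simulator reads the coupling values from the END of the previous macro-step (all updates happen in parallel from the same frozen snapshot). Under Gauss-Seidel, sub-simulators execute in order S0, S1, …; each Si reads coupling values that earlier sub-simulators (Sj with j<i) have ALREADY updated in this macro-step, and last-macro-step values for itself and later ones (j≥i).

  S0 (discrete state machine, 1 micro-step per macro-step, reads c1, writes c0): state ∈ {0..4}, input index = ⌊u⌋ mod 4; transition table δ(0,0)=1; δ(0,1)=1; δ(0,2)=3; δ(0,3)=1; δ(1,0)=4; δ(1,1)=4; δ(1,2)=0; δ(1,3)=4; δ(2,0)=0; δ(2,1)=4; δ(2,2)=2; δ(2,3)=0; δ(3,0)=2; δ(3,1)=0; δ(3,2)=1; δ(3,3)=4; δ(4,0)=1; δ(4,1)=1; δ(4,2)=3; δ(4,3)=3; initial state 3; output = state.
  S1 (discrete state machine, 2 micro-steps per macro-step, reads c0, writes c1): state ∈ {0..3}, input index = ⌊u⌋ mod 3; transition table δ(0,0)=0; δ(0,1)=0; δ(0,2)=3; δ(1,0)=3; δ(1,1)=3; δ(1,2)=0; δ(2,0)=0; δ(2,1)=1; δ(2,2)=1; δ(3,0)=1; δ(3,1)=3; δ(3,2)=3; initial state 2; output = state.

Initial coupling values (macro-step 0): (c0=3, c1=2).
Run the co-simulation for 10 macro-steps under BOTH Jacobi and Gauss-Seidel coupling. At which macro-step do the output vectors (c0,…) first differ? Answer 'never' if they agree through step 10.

[Jacobi] macro 1: S0 reads c1=2 → after 1×micro: 1; S1 reads c0=3 → after 2×micro: 0 ⇒ (c0=1, c1=0)
[Jacobi] macro 2: S0 reads c1=0 → after 1×micro: 4; S1 reads c0=1 → after 2×micro: 0 ⇒ (c0=4, c1=0)
[Jacobi] macro 3: S0 reads c1=0 → after 1×micro: 1; S1 reads c0=4 → after 2×micro: 0 ⇒ (c0=1, c1=0)
[Jacobi] macro 4: S0 reads c1=0 → after 1×micro: 4; S1 reads c0=1 → after 2×micro: 0 ⇒ (c0=4, c1=0)
[Jacobi] macro 5: S0 reads c1=0 → after 1×micro: 1; S1 reads c0=4 → after 2×micro: 0 ⇒ (c0=1, c1=0)
[Jacobi] macro 6: S0 reads c1=0 → after 1×micro: 4; S1 reads c0=1 → after 2×micro: 0 ⇒ (c0=4, c1=0)
[Jacobi] macro 7: S0 reads c1=0 → after 1×micro: 1; S1 reads c0=4 → after 2×micro: 0 ⇒ (c0=1, c1=0)
[Jacobi] macro 8: S0 reads c1=0 → after 1×micro: 4; S1 reads c0=1 → after 2×micro: 0 ⇒ (c0=4, c1=0)
[Jacobi] macro 9: S0 reads c1=0 → after 1×micro: 1; S1 reads c0=4 → after 2×micro: 0 ⇒ (c0=1, c1=0)
[Jacobi] macro 10: S0 reads c1=0 → after 1×micro: 4; S1 reads c0=1 → after 2×micro: 0 ⇒ (c0=4, c1=0)
[Gauss-Seidel] macro 1: S0 reads c1=2 → after 1×micro: 1; S1 reads c0=1 → after 2×micro: 3 ⇒ (c0=1, c1=3)
[Gauss-Seidel] macro 2: S0 reads c1=3 → after 1×micro: 4; S1 reads c0=4 → after 2×micro: 3 ⇒ (c0=4, c1=3)
[Gauss-Seidel] macro 3: S0 reads c1=3 → after 1×micro: 3; S1 reads c0=3 → after 2×micro: 3 ⇒ (c0=3, c1=3)
[Gauss-Seidel] macro 4: S0 reads c1=3 → after 1×micro: 4; S1 reads c0=4 → after 2×micro: 3 ⇒ (c0=4, c1=3)
[Gauss-Seidel] macro 5: S0 reads c1=3 → after 1×micro: 3; S1 reads c0=3 → after 2×micro: 3 ⇒ (c0=3, c1=3)
[Gauss-Seidel] macro 6: S0 reads c1=3 → after 1×micro: 4; S1 reads c0=4 → after 2×micro: 3 ⇒ (c0=4, c1=3)
[Gauss-Seidel] macro 7: S0 reads c1=3 → after 1×micro: 3; S1 reads c0=3 → after 2×micro: 3 ⇒ (c0=3, c1=3)
[Gauss-Seidel] macro 8: S0 reads c1=3 → after 1×micro: 4; S1 reads c0=4 → after 2×micro: 3 ⇒ (c0=4, c1=3)
[Gauss-Seidel] macro 9: S0 reads c1=3 → after 1×micro: 3; S1 reads c0=3 → after 2×micro: 3 ⇒ (c0=3, c1=3)
[Gauss-Seidel] macro 10: S0 reads c1=3 → after 1×micro: 4; S1 reads c0=4 → after 2×micro: 3 ⇒ (c0=4, c1=3)

first divergence at macro-step: 1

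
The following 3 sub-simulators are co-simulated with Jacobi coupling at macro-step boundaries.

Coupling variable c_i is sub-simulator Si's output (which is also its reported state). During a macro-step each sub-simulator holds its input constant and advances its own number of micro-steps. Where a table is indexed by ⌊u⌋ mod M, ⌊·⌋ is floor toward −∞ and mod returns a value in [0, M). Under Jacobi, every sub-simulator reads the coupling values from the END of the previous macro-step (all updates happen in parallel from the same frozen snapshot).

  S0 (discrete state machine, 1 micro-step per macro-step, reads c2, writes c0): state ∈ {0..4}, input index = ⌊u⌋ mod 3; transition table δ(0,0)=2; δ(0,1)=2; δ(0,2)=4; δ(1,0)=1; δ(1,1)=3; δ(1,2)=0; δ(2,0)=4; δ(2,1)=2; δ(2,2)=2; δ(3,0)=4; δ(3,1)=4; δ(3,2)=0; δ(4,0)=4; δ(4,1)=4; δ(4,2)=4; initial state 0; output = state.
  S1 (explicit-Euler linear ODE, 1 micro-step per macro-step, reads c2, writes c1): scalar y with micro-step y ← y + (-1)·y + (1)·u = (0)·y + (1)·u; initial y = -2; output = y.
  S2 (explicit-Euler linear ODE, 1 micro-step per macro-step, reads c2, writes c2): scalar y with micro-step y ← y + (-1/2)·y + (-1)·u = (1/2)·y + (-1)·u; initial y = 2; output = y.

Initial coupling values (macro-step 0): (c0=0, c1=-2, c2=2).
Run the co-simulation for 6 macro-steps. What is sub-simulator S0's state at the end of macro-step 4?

S0 state at macro-step 4 = 4

macro 1: S0 reads c2=2 → after 1×micro: 4; S1 reads c2=2 → after 1×micro: 2; S2 reads c2=2 → after 1×micro: -1 ⇒ (c0=4, c1=2, c2=-1)
macro 2: S0 reads c2=-1 → after 1×micro: 4; S1 reads c2=-1 → after 1×micro: -1; S2 reads c2=-1 → after 1×micro: 1/2 ⇒ (c0=4, c1=-1, c2=1/2)
macro 3: S0 reads c2=1/2 → after 1×micro: 4; S1 reads c2=1/2 → after 1×micro: 1/2; S2 reads c2=1/2 → after 1×micro: -1/4 ⇒ (c0=4, c1=1/2, c2=-1/4)
macro 4: S0 reads c2=-1/4 → after 1×micro: 4; S1 reads c2=-1/4 → after 1×micro: -1/4; S2 reads c2=-1/4 → after 1×micro: 1/8 ⇒ (c0=4, c1=-1/4, c2=1/8)
macro 5: S0 reads c2=1/8 → after 1×micro: 4; S1 reads c2=1/8 → after 1×micro: 1/8; S2 reads c2=1/8 → after 1×micro: -1/16 ⇒ (c0=4, c1=1/8, c2=-1/16)
macro 6: S0 reads c2=-1/16 → after 1×micro: 4; S1 reads c2=-1/16 → after 1×micro: -1/16; S2 reads c2=-1/16 → after 1×micro: 1/32 ⇒ (c0=4, c1=-1/16, c2=1/32)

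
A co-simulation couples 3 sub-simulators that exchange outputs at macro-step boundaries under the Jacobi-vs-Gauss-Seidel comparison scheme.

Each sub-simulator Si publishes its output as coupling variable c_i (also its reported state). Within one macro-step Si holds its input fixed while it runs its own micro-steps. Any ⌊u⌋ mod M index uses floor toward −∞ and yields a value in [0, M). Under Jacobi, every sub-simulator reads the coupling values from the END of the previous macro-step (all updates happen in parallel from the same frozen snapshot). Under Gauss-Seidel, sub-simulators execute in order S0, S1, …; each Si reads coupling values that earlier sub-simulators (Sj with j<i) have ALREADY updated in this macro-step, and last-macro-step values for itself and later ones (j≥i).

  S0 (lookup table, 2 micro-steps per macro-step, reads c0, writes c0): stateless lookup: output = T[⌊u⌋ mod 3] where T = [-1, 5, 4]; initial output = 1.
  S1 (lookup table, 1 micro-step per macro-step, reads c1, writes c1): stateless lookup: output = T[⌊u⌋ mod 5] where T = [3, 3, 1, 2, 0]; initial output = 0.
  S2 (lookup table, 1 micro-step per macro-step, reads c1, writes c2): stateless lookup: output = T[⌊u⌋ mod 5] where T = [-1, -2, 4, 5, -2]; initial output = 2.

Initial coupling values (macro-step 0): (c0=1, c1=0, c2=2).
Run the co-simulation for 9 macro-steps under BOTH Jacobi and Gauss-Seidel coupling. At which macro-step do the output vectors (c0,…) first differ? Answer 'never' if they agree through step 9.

first divergence at macro-step: 1

[Jacobi] macro 1: S0 reads c0=1 → after 2×micro: 5; S1 reads c1=0 → after 1×micro: 3; S2 reads c1=0 → after 1×micro: -1 ⇒ (c0=5, c1=3, c2=-1)
[Jacobi] macro 2: S0 reads c0=5 → after 2×micro: 4; S1 reads c1=3 → after 1×micro: 2; S2 reads c1=3 → after 1×micro: 5 ⇒ (c0=4, c1=2, c2=5)
[Jacobi] macro 3: S0 reads c0=4 → after 2×micro: 5; S1 reads c1=2 → after 1×micro: 1; S2 reads c1=2 → after 1×micro: 4 ⇒ (c0=5, c1=1, c2=4)
[Jacobi] macro 4: S0 reads c0=5 → after 2×micro: 4; S1 reads c1=1 → after 1×micro: 3; S2 reads c1=1 → after 1×micro: -2 ⇒ (c0=4, c1=3, c2=-2)
[Jacobi] macro 5: S0 reads c0=4 → after 2×micro: 5; S1 reads c1=3 → after 1×micro: 2; S2 reads c1=3 → after 1×micro: 5 ⇒ (c0=5, c1=2, c2=5)
[Jacobi] macro 6: S0 reads c0=5 → after 2×micro: 4; S1 reads c1=2 → after 1×micro: 1; S2 reads c1=2 → after 1×micro: 4 ⇒ (c0=4, c1=1, c2=4)
[Jacobi] macro 7: S0 reads c0=4 → after 2×micro: 5; S1 reads c1=1 → after 1×micro: 3; S2 reads c1=1 → after 1×micro: -2 ⇒ (c0=5, c1=3, c2=-2)
[Jacobi] macro 8: S0 reads c0=5 → after 2×micro: 4; S1 reads c1=3 → after 1×micro: 2; S2 reads c1=3 → after 1×micro: 5 ⇒ (c0=4, c1=2, c2=5)
[Jacobi] macro 9: S0 reads c0=4 → after 2×micro: 5; S1 reads c1=2 → after 1×micro: 1; S2 reads c1=2 → after 1×micro: 4 ⇒ (c0=5, c1=1, c2=4)
[Gauss-Seidel] macro 1: S0 reads c0=1 → after 2×micro: 5; S1 reads c1=0 → after 1×micro: 3; S2 reads c1=3 → after 1×micro: 5 ⇒ (c0=5, c1=3, c2=5)
[Gauss-Seidel] macro 2: S0 reads c0=5 → after 2×micro: 4; S1 reads c1=3 → after 1×micro: 2; S2 reads c1=2 → after 1×micro: 4 ⇒ (c0=4, c1=2, c2=4)
[Gauss-Seidel] macro 3: S0 reads c0=4 → after 2×micro: 5; S1 reads c1=2 → after 1×micro: 1; S2 reads c1=1 → after 1×micro: -2 ⇒ (c0=5, c1=1, c2=-2)
[Gauss-Seidel] macro 4: S0 reads c0=5 → after 2×micro: 4; S1 reads c1=1 → after 1×micro: 3; S2 reads c1=3 → after 1×micro: 5 ⇒ (c0=4, c1=3, c2=5)
[Gauss-Seidel] macro 5: S0 reads c0=4 → after 2×micro: 5; S1 reads c1=3 → after 1×micro: 2; S2 reads c1=2 → after 1×micro: 4 ⇒ (c0=5, c1=2, c2=4)
[Gauss-Seidel] macro 6: S0 reads c0=5 → after 2×micro: 4; S1 reads c1=2 → after 1×micro: 1; S2 reads c1=1 → after 1×micro: -2 ⇒ (c0=4, c1=1, c2=-2)
[Gauss-Seidel] macro 7: S0 reads c0=4 → after 2×micro: 5; S1 reads c1=1 → after 1×micro: 3; S2 reads c1=3 → after 1×micro: 5 ⇒ (c0=5, c1=3, c2=5)
[Gauss-Seidel] macro 8: S0 reads c0=5 → after 2×micro: 4; S1 reads c1=3 → after 1×micro: 2; S2 reads c1=2 → after 1×micro: 4 ⇒ (c0=4, c1=2, c2=4)
[Gauss-Seidel] macro 9: S0 reads c0=4 → after 2×micro: 5; S1 reads c1=2 → after 1×micro: 1; S2 reads c1=1 → after 1×micro: -2 ⇒ (c0=5, c1=1, c2=-2)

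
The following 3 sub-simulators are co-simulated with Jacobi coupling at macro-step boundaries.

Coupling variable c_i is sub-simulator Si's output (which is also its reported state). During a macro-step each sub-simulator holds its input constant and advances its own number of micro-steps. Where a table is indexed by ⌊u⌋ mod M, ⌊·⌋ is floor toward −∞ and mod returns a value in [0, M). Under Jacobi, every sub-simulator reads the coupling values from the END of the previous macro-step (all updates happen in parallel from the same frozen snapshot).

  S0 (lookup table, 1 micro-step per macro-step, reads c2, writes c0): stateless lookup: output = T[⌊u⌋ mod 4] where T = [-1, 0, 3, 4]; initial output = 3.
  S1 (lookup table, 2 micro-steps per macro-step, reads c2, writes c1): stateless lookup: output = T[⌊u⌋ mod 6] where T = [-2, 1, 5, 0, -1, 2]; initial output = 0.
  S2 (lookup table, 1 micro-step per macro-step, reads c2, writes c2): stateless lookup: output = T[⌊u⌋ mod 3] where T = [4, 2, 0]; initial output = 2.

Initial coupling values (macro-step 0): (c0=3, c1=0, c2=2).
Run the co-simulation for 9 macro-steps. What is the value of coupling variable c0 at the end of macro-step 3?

macro 1: S0 reads c2=2 → after 1×micro: 3; S1 reads c2=2 → after 2×micro: 5; S2 reads c2=2 → after 1×micro: 0 ⇒ (c0=3, c1=5, c2=0)
macro 2: S0 reads c2=0 → after 1×micro: -1; S1 reads c2=0 → after 2×micro: -2; S2 reads c2=0 → after 1×micro: 4 ⇒ (c0=-1, c1=-2, c2=4)
macro 3: S0 reads c2=4 → after 1×micro: -1; S1 reads c2=4 → after 2×micro: -1; S2 reads c2=4 → after 1×micro: 2 ⇒ (c0=-1, c1=-1, c2=2)
macro 4: S0 reads c2=2 → after 1×micro: 3; S1 reads c2=2 → after 2×micro: 5; S2 reads c2=2 → after 1×micro: 0 ⇒ (c0=3, c1=5, c2=0)
macro 5: S0 reads c2=0 → after 1×micro: -1; S1 reads c2=0 → after 2×micro: -2; S2 reads c2=0 → after 1×micro: 4 ⇒ (c0=-1, c1=-2, c2=4)
macro 6: S0 reads c2=4 → after 1×micro: -1; S1 reads c2=4 → after 2×micro: -1; S2 reads c2=4 → after 1×micro: 2 ⇒ (c0=-1, c1=-1, c2=2)
macro 7: S0 reads c2=2 → after 1×micro: 3; S1 reads c2=2 → after 2×micro: 5; S2 reads c2=2 → after 1×micro: 0 ⇒ (c0=3, c1=5, c2=0)
macro 8: S0 reads c2=0 → after 1×micro: -1; S1 reads c2=0 → after 2×micro: -2; S2 reads c2=0 → after 1×micro: 4 ⇒ (c0=-1, c1=-2, c2=4)
macro 9: S0 reads c2=4 → after 1×micro: -1; S1 reads c2=4 → after 2×micro: -1; S2 reads c2=4 → after 1×micro: 2 ⇒ (c0=-1, c1=-1, c2=2)

c0 at macro-step 3 = -1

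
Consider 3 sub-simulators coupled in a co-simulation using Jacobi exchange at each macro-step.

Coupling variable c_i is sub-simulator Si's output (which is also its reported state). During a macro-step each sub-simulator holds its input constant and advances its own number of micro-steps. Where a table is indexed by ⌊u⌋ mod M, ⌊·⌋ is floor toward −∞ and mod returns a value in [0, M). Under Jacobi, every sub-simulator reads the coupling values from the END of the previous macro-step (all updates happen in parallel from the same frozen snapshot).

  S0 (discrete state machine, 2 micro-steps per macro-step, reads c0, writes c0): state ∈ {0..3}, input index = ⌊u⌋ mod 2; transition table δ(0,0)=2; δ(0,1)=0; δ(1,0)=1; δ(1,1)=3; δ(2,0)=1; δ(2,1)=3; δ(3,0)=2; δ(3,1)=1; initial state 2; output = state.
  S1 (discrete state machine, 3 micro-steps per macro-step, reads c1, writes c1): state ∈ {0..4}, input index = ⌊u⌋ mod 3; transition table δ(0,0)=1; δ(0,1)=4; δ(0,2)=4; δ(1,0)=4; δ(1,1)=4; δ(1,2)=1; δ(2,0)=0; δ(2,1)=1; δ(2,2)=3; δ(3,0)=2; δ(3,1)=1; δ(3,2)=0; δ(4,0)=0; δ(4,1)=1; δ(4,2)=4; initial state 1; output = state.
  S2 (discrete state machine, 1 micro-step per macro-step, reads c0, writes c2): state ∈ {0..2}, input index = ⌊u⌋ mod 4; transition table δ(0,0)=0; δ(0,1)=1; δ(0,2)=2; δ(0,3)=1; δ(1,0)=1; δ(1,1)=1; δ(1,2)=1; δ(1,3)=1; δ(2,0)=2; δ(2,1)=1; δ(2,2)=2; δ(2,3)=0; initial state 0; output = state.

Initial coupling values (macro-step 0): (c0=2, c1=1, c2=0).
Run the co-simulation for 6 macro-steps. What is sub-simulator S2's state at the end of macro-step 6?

macro 1: S0 reads c0=2 → after 2×micro: 1; S1 reads c1=1 → after 3×micro: 4; S2 reads c0=2 → after 1×micro: 2 ⇒ (c0=1, c1=4, c2=2)
macro 2: S0 reads c0=1 → after 2×micro: 1; S1 reads c1=4 → after 3×micro: 1; S2 reads c0=1 → after 1×micro: 1 ⇒ (c0=1, c1=1, c2=1)
macro 3: S0 reads c0=1 → after 2×micro: 1; S1 reads c1=1 → after 3×micro: 4; S2 reads c0=1 → after 1×micro: 1 ⇒ (c0=1, c1=4, c2=1)
macro 4: S0 reads c0=1 → after 2×micro: 1; S1 reads c1=4 → after 3×micro: 1; S2 reads c0=1 → after 1×micro: 1 ⇒ (c0=1, c1=1, c2=1)
macro 5: S0 reads c0=1 → after 2×micro: 1; S1 reads c1=1 → after 3×micro: 4; S2 reads c0=1 → after 1×micro: 1 ⇒ (c0=1, c1=4, c2=1)
macro 6: S0 reads c0=1 → after 2×micro: 1; S1 reads c1=4 → after 3×micro: 1; S2 reads c0=1 → after 1×micro: 1 ⇒ (c0=1, c1=1, c2=1)

S2 state at macro-step 6 = 1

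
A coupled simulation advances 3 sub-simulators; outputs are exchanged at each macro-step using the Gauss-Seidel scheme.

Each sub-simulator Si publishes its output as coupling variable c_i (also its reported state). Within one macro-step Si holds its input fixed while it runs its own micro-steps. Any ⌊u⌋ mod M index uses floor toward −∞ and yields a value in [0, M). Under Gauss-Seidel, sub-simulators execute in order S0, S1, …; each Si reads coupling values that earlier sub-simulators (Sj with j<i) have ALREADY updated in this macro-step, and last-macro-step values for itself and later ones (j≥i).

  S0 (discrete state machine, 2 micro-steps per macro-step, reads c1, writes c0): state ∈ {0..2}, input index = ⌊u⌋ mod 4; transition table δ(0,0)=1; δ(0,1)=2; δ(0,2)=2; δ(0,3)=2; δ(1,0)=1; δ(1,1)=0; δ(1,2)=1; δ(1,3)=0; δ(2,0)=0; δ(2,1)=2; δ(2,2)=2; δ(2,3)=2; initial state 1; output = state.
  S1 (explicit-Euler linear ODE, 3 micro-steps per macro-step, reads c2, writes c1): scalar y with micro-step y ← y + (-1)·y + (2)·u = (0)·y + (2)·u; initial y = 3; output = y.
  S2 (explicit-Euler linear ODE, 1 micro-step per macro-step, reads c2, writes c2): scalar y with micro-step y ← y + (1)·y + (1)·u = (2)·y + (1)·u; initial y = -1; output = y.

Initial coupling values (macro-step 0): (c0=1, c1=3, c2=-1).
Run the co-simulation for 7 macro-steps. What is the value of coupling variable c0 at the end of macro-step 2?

macro 1: S0 reads c1=3 → after 2×micro: 2; S1 reads c2=-1 → after 3×micro: -2; S2 reads c2=-1 → after 1×micro: -3 ⇒ (c0=2, c1=-2, c2=-3)
macro 2: S0 reads c1=-2 → after 2×micro: 2; S1 reads c2=-3 → after 3×micro: -6; S2 reads c2=-3 → after 1×micro: -9 ⇒ (c0=2, c1=-6, c2=-9)
macro 3: S0 reads c1=-6 → after 2×micro: 2; S1 reads c2=-9 → after 3×micro: -18; S2 reads c2=-9 → after 1×micro: -27 ⇒ (c0=2, c1=-18, c2=-27)
macro 4: S0 reads c1=-18 → after 2×micro: 2; S1 reads c2=-27 → after 3×micro: -54; S2 reads c2=-27 → after 1×micro: -81 ⇒ (c0=2, c1=-54, c2=-81)
macro 5: S0 reads c1=-54 → after 2×micro: 2; S1 reads c2=-81 → after 3×micro: -162; S2 reads c2=-81 → after 1×micro: -243 ⇒ (c0=2, c1=-162, c2=-243)
macro 6: S0 reads c1=-162 → after 2×micro: 2; S1 reads c2=-243 → after 3×micro: -486; S2 reads c2=-243 → after 1×micro: -729 ⇒ (c0=2, c1=-486, c2=-729)
macro 7: S0 reads c1=-486 → after 2×micro: 2; S1 reads c2=-729 → after 3×micro: -1458; S2 reads c2=-729 → after 1×micro: -2187 ⇒ (c0=2, c1=-1458, c2=-2187)

c0 at macro-step 2 = 2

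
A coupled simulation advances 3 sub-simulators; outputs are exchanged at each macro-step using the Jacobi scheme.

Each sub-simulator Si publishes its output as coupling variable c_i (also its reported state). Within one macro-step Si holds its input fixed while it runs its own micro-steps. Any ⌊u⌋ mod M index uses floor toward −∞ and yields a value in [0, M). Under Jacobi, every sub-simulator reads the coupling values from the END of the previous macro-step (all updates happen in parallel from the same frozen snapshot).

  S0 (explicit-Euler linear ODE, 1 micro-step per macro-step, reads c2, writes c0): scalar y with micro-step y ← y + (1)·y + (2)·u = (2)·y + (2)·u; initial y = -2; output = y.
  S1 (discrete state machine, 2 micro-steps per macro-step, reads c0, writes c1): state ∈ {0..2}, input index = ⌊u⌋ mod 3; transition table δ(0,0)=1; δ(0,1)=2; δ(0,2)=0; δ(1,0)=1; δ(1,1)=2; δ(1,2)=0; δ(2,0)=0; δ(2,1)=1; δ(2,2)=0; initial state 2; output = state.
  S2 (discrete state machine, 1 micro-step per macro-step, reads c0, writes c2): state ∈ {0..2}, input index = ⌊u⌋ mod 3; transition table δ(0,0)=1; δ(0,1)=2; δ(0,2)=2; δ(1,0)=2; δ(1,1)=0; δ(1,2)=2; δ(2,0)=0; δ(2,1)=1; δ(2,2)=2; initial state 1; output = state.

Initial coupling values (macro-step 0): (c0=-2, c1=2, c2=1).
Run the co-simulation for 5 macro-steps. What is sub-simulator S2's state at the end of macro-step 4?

macro 1: S0 reads c2=1 → after 1×micro: -2; S1 reads c0=-2 → after 2×micro: 2; S2 reads c0=-2 → after 1×micro: 0 ⇒ (c0=-2, c1=2, c2=0)
macro 2: S0 reads c2=0 → after 1×micro: -4; S1 reads c0=-2 → after 2×micro: 2; S2 reads c0=-2 → after 1×micro: 2 ⇒ (c0=-4, c1=2, c2=2)
macro 3: S0 reads c2=2 → after 1×micro: -4; S1 reads c0=-4 → after 2×micro: 0; S2 reads c0=-4 → after 1×micro: 2 ⇒ (c0=-4, c1=0, c2=2)
macro 4: S0 reads c2=2 → after 1×micro: -4; S1 reads c0=-4 → after 2×micro: 0; S2 reads c0=-4 → after 1×micro: 2 ⇒ (c0=-4, c1=0, c2=2)
macro 5: S0 reads c2=2 → after 1×micro: -4; S1 reads c0=-4 → after 2×micro: 0; S2 reads c0=-4 → after 1×micro: 2 ⇒ (c0=-4, c1=0, c2=2)

S2 state at macro-step 4 = 2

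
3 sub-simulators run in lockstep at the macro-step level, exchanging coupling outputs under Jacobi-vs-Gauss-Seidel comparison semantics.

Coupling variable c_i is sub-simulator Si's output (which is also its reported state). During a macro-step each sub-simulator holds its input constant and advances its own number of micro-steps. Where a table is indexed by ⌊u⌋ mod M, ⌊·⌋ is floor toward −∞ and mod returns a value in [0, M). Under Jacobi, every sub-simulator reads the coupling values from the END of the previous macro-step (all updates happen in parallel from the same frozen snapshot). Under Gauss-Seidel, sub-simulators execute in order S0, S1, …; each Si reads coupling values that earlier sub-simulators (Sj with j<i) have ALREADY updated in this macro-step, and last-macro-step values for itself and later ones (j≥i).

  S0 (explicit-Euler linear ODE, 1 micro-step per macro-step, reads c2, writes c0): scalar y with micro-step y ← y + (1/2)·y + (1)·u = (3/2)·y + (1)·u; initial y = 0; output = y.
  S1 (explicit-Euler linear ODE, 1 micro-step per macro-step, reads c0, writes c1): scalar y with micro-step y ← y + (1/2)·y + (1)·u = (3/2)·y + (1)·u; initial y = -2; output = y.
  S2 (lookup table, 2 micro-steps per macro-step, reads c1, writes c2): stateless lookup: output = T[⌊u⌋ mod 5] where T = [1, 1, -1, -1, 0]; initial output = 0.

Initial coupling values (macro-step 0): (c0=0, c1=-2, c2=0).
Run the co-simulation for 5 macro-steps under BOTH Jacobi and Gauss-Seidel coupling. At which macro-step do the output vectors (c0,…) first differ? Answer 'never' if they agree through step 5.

first divergence at macro-step: 2

[Jacobi] macro 1: S0 reads c2=0 → after 1×micro: 0; S1 reads c0=0 → after 1×micro: -3; S2 reads c1=-2 → after 2×micro: -1 ⇒ (c0=0, c1=-3, c2=-1)
[Jacobi] macro 2: S0 reads c2=-1 → after 1×micro: -1; S1 reads c0=0 → after 1×micro: -9/2; S2 reads c1=-3 → after 2×micro: -1 ⇒ (c0=-1, c1=-9/2, c2=-1)
[Jacobi] macro 3: S0 reads c2=-1 → after 1×micro: -5/2; S1 reads c0=-1 → after 1×micro: -31/4; S2 reads c1=-9/2 → after 2×micro: 1 ⇒ (c0=-5/2, c1=-31/4, c2=1)
[Jacobi] macro 4: S0 reads c2=1 → after 1×micro: -11/4; S1 reads c0=-5/2 → after 1×micro: -113/8; S2 reads c1=-31/4 → after 2×micro: -1 ⇒ (c0=-11/4, c1=-113/8, c2=-1)
[Jacobi] macro 5: S0 reads c2=-1 → after 1×micro: -41/8; S1 reads c0=-11/4 → after 1×micro: -383/16; S2 reads c1=-113/8 → after 2×micro: 1 ⇒ (c0=-41/8, c1=-383/16, c2=1)
[Gauss-Seidel] macro 1: S0 reads c2=0 → after 1×micro: 0; S1 reads c0=0 → after 1×micro: -3; S2 reads c1=-3 → after 2×micro: -1 ⇒ (c0=0, c1=-3, c2=-1)
[Gauss-Seidel] macro 2: S0 reads c2=-1 → after 1×micro: -1; S1 reads c0=-1 → after 1×micro: -11/2; S2 reads c1=-11/2 → after 2×micro: 0 ⇒ (c0=-1, c1=-11/2, c2=0)
[Gauss-Seidel] macro 3: S0 reads c2=0 → after 1×micro: -3/2; S1 reads c0=-3/2 → after 1×micro: -39/4; S2 reads c1=-39/4 → after 2×micro: 1 ⇒ (c0=-3/2, c1=-39/4, c2=1)
[Gauss-Seidel] macro 4: S0 reads c2=1 → after 1×micro: -5/4; S1 reads c0=-5/4 → after 1×micro: -127/8; S2 reads c1=-127/8 → after 2×micro: 0 ⇒ (c0=-5/4, c1=-127/8, c2=0)
[Gauss-Seidel] macro 5: S0 reads c2=0 → after 1×micro: -15/8; S1 reads c0=-15/8 → after 1×micro: -411/16; S2 reads c1=-411/16 → after 2×micro: 0 ⇒ (c0=-15/8, c1=-411/16, c2=0)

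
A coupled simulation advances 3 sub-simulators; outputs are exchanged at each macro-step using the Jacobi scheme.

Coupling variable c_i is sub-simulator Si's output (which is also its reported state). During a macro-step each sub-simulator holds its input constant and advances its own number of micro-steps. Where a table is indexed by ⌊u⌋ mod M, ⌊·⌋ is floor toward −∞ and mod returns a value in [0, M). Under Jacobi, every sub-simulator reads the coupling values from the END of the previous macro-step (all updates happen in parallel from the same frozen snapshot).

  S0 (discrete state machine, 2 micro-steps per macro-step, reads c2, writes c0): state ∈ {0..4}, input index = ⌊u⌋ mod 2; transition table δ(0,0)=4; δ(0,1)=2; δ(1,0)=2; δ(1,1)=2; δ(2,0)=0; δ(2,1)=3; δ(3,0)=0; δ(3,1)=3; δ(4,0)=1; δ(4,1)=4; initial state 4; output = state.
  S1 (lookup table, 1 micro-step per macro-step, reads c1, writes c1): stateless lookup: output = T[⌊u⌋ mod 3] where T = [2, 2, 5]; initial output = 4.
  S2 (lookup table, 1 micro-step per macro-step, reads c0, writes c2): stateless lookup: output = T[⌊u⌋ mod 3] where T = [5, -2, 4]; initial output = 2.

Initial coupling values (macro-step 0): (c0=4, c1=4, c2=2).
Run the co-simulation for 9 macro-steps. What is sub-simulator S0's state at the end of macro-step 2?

macro 1: S0 reads c2=2 → after 2×micro: 2; S1 reads c1=4 → after 1×micro: 2; S2 reads c0=4 → after 1×micro: -2 ⇒ (c0=2, c1=2, c2=-2)
macro 2: S0 reads c2=-2 → after 2×micro: 4; S1 reads c1=2 → after 1×micro: 5; S2 reads c0=2 → after 1×micro: 4 ⇒ (c0=4, c1=5, c2=4)
macro 3: S0 reads c2=4 → after 2×micro: 2; S1 reads c1=5 → after 1×micro: 5; S2 reads c0=4 → after 1×micro: -2 ⇒ (c0=2, c1=5, c2=-2)
macro 4: S0 reads c2=-2 → after 2×micro: 4; S1 reads c1=5 → after 1×micro: 5; S2 reads c0=2 → after 1×micro: 4 ⇒ (c0=4, c1=5, c2=4)
macro 5: S0 reads c2=4 → after 2×micro: 2; S1 reads c1=5 → after 1×micro: 5; S2 reads c0=4 → after 1×micro: -2 ⇒ (c0=2, c1=5, c2=-2)
macro 6: S0 reads c2=-2 → after 2×micro: 4; S1 reads c1=5 → after 1×micro: 5; S2 reads c0=2 → after 1×micro: 4 ⇒ (c0=4, c1=5, c2=4)
macro 7: S0 reads c2=4 → after 2×micro: 2; S1 reads c1=5 → after 1×micro: 5; S2 reads c0=4 → after 1×micro: -2 ⇒ (c0=2, c1=5, c2=-2)
macro 8: S0 reads c2=-2 → after 2×micro: 4; S1 reads c1=5 → after 1×micro: 5; S2 reads c0=2 → after 1×micro: 4 ⇒ (c0=4, c1=5, c2=4)
macro 9: S0 reads c2=4 → after 2×micro: 2; S1 reads c1=5 → after 1×micro: 5; S2 reads c0=4 → after 1×micro: -2 ⇒ (c0=2, c1=5, c2=-2)

S0 state at macro-step 2 = 4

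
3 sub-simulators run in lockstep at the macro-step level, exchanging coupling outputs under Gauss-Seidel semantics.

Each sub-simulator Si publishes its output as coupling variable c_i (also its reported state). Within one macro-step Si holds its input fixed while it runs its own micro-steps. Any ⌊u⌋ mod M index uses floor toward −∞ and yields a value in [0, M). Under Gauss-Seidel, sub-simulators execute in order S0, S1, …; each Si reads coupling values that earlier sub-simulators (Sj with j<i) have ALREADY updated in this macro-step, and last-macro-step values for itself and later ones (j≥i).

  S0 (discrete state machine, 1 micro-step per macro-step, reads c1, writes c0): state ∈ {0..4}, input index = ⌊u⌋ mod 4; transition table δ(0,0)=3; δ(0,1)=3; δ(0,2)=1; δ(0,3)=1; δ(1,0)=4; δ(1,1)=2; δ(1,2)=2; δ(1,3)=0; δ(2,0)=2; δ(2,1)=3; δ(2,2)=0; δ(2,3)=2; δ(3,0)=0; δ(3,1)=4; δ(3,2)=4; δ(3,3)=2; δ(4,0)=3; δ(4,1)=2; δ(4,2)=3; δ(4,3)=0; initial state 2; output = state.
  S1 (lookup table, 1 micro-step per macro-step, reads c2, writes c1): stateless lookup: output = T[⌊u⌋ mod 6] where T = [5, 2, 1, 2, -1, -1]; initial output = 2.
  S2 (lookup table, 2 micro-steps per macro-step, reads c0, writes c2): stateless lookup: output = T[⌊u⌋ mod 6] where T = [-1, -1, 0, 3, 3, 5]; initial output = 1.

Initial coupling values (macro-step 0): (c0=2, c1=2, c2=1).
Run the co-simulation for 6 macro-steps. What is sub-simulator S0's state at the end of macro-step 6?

S0 state at macro-step 6 = 1

macro 1: S0 reads c1=2 → after 1×micro: 0; S1 reads c2=1 → after 1×micro: 2; S2 reads c0=0 → after 2×micro: -1 ⇒ (c0=0, c1=2, c2=-1)
macro 2: S0 reads c1=2 → after 1×micro: 1; S1 reads c2=-1 → after 1×micro: -1; S2 reads c0=1 → after 2×micro: -1 ⇒ (c0=1, c1=-1, c2=-1)
macro 3: S0 reads c1=-1 → after 1×micro: 0; S1 reads c2=-1 → after 1×micro: -1; S2 reads c0=0 → after 2×micro: -1 ⇒ (c0=0, c1=-1, c2=-1)
macro 4: S0 reads c1=-1 → after 1×micro: 1; S1 reads c2=-1 → after 1×micro: -1; S2 reads c0=1 → after 2×micro: -1 ⇒ (c0=1, c1=-1, c2=-1)
macro 5: S0 reads c1=-1 → after 1×micro: 0; S1 reads c2=-1 → after 1×micro: -1; S2 reads c0=0 → after 2×micro: -1 ⇒ (c0=0, c1=-1, c2=-1)
macro 6: S0 reads c1=-1 → after 1×micro: 1; S1 reads c2=-1 → after 1×micro: -1; S2 reads c0=1 → after 2×micro: -1 ⇒ (c0=1, c1=-1, c2=-1)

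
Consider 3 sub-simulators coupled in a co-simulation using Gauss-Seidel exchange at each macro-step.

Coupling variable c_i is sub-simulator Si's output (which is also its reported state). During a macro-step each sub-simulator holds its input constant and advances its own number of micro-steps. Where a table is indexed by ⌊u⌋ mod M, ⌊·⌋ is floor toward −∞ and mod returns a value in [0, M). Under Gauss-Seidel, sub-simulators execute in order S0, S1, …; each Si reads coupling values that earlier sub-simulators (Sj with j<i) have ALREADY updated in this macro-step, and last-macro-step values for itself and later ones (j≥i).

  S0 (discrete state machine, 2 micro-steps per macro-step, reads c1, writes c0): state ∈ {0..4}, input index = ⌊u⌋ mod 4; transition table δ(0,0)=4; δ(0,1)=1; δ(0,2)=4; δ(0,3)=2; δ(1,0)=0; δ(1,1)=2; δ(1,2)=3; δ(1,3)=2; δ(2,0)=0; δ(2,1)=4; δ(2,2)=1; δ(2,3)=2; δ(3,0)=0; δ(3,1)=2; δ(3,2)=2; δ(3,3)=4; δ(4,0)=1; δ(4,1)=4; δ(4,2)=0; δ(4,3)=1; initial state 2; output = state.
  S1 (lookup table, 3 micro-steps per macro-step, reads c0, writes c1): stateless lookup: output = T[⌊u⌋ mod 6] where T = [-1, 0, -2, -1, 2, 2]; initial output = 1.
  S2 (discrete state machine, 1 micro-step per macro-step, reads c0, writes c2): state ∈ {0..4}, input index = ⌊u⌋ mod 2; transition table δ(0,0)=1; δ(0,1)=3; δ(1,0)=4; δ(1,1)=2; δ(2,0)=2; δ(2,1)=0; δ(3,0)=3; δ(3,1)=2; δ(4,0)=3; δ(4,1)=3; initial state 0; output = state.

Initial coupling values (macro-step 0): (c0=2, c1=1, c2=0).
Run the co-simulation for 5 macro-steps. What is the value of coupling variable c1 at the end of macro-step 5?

c1 at macro-step 5 = 2

macro 1: S0 reads c1=1 → after 2×micro: 4; S1 reads c0=4 → after 3×micro: 2; S2 reads c0=4 → after 1×micro: 1 ⇒ (c0=4, c1=2, c2=1)
macro 2: S0 reads c1=2 → after 2×micro: 4; S1 reads c0=4 → after 3×micro: 2; S2 reads c0=4 → after 1×micro: 4 ⇒ (c0=4, c1=2, c2=4)
macro 3: S0 reads c1=2 → after 2×micro: 4; S1 reads c0=4 → after 3×micro: 2; S2 reads c0=4 → after 1×micro: 3 ⇒ (c0=4, c1=2, c2=3)
macro 4: S0 reads c1=2 → after 2×micro: 4; S1 reads c0=4 → after 3×micro: 2; S2 reads c0=4 → after 1×micro: 3 ⇒ (c0=4, c1=2, c2=3)
macro 5: S0 reads c1=2 → after 2×micro: 4; S1 reads c0=4 → after 3×micro: 2; S2 reads c0=4 → after 1×micro: 3 ⇒ (c0=4, c1=2, c2=3)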